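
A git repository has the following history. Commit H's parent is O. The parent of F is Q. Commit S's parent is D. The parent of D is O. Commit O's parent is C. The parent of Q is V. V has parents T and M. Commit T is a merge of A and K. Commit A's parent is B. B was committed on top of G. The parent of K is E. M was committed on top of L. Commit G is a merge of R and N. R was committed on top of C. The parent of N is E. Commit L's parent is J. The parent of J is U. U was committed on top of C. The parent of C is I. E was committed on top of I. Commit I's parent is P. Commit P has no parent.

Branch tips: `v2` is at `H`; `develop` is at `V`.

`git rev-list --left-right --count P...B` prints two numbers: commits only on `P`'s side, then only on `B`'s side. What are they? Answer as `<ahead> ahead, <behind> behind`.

0 ahead, 7 behind

Reachable from P: {P}.
Reachable from B: {B, C, E, G, I, N, P, R}.
Only in P's history (ahead): {} — 0.
Only in B's history (behind): {B, C, E, G, I, N, R} — 7.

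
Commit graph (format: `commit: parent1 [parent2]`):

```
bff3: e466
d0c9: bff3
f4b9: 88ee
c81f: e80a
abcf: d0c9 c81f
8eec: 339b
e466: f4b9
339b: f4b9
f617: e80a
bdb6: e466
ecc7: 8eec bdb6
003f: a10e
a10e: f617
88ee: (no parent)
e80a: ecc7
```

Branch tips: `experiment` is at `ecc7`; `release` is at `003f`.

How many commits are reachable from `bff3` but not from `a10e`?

1

Reachable from bff3: {88ee, bff3, e466, f4b9}.
Reachable from a10e: {339b, 88ee, 8eec, a10e, bdb6, e466, e80a, ecc7, f4b9, f617}.
In bff3's history but not a10e's: {bff3} — 1 commit.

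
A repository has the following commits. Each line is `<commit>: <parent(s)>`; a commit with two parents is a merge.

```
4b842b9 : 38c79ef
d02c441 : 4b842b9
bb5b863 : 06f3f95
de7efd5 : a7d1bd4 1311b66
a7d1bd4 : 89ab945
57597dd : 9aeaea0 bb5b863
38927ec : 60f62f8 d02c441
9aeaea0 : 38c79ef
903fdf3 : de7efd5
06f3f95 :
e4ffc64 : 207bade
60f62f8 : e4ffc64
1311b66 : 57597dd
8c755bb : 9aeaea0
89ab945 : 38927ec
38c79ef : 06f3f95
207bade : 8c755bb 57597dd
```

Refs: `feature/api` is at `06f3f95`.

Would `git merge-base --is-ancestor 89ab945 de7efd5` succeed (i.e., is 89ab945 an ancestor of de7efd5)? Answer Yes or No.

Ancestors of de7efd5 (commits reachable by following parents): {06f3f95, 1311b66, 207bade, 38927ec, 38c79ef, 4b842b9, 57597dd, 60f62f8, 89ab945, 8c755bb, 9aeaea0, a7d1bd4, bb5b863, d02c441, de7efd5, e4ffc64}.
89ab945 is in that set, so it is an ancestor of de7efd5.

Yes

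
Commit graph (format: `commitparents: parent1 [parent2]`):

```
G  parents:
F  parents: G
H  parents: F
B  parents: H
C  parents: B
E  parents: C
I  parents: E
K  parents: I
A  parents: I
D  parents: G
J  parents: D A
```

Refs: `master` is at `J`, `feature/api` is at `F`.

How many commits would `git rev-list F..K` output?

Reachable from K: {B, C, E, F, G, H, I, K}.
Reachable from F: {F, G}.
In K's history but not F's: {B, C, E, H, I, K} — 6 commits.

6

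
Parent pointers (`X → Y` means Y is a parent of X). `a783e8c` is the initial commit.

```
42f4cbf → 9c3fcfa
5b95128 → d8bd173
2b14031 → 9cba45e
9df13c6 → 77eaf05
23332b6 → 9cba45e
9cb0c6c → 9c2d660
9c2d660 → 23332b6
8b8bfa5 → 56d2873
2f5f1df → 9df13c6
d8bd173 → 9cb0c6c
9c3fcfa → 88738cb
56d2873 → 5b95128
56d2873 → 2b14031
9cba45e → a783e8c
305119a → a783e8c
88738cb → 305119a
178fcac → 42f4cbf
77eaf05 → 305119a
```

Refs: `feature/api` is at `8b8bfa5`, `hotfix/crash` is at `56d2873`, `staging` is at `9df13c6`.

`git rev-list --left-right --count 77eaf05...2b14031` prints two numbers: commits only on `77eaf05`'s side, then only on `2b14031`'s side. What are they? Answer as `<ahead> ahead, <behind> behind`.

Reachable from 77eaf05: {305119a, 77eaf05, a783e8c}.
Reachable from 2b14031: {2b14031, 9cba45e, a783e8c}.
Only in 77eaf05's history (ahead): {305119a, 77eaf05} — 2.
Only in 2b14031's history (behind): {2b14031, 9cba45e} — 2.

2 ahead, 2 behind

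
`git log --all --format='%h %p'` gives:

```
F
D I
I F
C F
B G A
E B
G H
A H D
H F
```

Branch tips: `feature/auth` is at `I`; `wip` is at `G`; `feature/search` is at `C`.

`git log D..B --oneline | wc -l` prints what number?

4

Reachable from B: {A, B, D, F, G, H, I}.
Reachable from D: {D, F, I}.
In B's history but not D's: {A, B, G, H} — 4 commits.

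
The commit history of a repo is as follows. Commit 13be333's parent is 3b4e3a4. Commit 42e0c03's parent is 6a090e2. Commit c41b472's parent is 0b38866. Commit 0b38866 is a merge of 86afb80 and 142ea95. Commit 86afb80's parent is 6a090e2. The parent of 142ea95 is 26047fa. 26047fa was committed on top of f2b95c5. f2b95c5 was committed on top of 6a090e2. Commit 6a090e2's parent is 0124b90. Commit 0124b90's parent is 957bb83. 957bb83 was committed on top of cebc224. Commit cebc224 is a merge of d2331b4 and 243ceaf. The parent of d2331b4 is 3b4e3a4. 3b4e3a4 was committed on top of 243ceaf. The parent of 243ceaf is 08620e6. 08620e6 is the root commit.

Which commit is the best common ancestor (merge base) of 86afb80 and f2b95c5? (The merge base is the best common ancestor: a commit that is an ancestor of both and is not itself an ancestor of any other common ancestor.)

Ancestors of 86afb80: {0124b90, 08620e6, 243ceaf, 3b4e3a4, 6a090e2, 86afb80, 957bb83, cebc224, d2331b4}.
Ancestors of f2b95c5: {0124b90, 08620e6, 243ceaf, 3b4e3a4, 6a090e2, 957bb83, cebc224, d2331b4, f2b95c5}.
Common ancestors: {0124b90, 08620e6, 243ceaf, 3b4e3a4, 6a090e2, 957bb83, cebc224, d2331b4}.
Among these, 6a090e2 is not an ancestor of any other common ancestor — it is the merge base.

6a090e2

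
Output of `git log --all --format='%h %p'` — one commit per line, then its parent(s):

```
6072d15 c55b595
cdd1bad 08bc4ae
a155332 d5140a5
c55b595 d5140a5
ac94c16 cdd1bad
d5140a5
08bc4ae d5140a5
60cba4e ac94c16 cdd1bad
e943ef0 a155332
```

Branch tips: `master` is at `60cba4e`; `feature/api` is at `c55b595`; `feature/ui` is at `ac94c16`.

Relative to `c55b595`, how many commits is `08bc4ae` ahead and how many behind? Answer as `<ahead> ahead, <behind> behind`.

Reachable from 08bc4ae: {08bc4ae, d5140a5}.
Reachable from c55b595: {c55b595, d5140a5}.
Only in 08bc4ae's history (ahead): {08bc4ae} — 1.
Only in c55b595's history (behind): {c55b595} — 1.

1 ahead, 1 behind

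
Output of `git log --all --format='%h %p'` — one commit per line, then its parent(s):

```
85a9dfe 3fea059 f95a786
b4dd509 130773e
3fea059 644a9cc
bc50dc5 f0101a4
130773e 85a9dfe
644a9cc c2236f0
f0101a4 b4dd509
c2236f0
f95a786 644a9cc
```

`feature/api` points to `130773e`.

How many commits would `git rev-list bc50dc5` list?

9

Walking parent pointers from bc50dc5: reachable set = {130773e, 3fea059, 644a9cc, 85a9dfe, b4dd509, bc50dc5, c2236f0, f0101a4, f95a786}.
That is 9 commits.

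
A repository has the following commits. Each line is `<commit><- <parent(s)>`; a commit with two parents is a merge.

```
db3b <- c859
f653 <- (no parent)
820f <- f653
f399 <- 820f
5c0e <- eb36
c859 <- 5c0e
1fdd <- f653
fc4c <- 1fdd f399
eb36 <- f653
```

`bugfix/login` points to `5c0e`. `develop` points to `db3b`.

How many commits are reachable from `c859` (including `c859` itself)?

4

Walking parent pointers from c859: reachable set = {5c0e, c859, eb36, f653}.
That is 4 commits.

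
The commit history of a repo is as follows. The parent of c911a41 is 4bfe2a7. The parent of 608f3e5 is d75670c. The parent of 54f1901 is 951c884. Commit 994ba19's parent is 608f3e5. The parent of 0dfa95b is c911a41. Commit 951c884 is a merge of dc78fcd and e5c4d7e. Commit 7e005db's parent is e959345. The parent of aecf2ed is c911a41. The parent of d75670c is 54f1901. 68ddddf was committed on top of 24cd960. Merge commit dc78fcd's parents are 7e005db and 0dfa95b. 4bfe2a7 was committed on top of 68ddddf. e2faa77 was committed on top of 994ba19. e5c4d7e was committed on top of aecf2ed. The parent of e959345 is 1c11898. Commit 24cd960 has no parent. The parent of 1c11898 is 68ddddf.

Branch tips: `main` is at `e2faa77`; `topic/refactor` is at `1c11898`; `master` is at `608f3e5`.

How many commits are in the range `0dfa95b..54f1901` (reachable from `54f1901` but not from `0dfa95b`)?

8

Reachable from 54f1901: {0dfa95b, 1c11898, 24cd960, 4bfe2a7, 54f1901, 68ddddf, 7e005db, 951c884, aecf2ed, c911a41, dc78fcd, e5c4d7e, e959345}.
Reachable from 0dfa95b: {0dfa95b, 24cd960, 4bfe2a7, 68ddddf, c911a41}.
In 54f1901's history but not 0dfa95b's: {1c11898, 54f1901, 7e005db, 951c884, aecf2ed, dc78fcd, e5c4d7e, e959345} — 8 commits.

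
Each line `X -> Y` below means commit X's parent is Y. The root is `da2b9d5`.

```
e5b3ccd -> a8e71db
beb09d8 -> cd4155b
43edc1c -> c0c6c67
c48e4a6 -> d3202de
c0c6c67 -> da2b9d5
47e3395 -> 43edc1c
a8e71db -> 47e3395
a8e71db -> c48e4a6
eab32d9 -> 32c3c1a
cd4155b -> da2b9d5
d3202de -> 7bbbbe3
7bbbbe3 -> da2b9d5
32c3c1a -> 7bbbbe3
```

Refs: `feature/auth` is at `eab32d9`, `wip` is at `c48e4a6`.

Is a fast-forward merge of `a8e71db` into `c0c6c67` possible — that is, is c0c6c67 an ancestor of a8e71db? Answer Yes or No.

Yes

A fast-forward from c0c6c67 to a8e71db is possible iff c0c6c67 is an ancestor of a8e71db.
Ancestors of a8e71db: {43edc1c, 47e3395, 7bbbbe3, a8e71db, c0c6c67, c48e4a6, d3202de, da2b9d5}.
c0c6c67 is among them, so fast-forward is possible.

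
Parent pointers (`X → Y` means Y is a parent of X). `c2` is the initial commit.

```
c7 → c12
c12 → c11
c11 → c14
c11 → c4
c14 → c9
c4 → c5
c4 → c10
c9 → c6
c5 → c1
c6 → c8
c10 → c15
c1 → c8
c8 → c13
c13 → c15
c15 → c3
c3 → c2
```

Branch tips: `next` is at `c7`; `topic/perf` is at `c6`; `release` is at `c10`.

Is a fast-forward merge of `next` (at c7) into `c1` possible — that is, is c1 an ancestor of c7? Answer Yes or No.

Yes

A fast-forward from c1 to c7 is possible iff c1 is an ancestor of c7.
Ancestors of c7: {c1, c10, c11, c12, c13, c14, c15, c2, c3, c4, c5, c6, c7, c8, c9}.
c1 is among them, so fast-forward is possible.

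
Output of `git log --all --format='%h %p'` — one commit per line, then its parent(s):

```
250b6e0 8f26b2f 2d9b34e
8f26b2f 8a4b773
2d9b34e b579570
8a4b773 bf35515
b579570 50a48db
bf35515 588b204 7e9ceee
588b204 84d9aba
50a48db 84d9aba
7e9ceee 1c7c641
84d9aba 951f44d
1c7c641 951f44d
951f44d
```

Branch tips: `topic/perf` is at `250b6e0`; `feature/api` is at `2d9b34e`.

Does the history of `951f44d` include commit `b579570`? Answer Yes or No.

Ancestors of 951f44d: {951f44d}.
b579570 is not in that set, so it is not an ancestor of 951f44d.

No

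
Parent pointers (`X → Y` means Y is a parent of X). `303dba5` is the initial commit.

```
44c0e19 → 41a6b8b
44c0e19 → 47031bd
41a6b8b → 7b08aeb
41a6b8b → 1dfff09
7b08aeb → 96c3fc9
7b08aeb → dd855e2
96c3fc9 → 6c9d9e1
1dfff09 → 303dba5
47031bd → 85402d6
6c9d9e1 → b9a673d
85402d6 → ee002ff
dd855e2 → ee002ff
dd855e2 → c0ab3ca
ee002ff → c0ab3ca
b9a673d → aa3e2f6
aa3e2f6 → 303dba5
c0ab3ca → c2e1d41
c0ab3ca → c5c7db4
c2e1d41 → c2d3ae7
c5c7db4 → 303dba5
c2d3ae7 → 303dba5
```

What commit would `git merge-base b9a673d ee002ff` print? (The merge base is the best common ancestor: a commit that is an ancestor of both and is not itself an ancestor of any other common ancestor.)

303dba5

Ancestors of b9a673d: {303dba5, aa3e2f6, b9a673d}.
Ancestors of ee002ff: {303dba5, c0ab3ca, c2d3ae7, c2e1d41, c5c7db4, ee002ff}.
Common ancestors: {303dba5}.
The only common ancestor is 303dba5, so it is the merge base.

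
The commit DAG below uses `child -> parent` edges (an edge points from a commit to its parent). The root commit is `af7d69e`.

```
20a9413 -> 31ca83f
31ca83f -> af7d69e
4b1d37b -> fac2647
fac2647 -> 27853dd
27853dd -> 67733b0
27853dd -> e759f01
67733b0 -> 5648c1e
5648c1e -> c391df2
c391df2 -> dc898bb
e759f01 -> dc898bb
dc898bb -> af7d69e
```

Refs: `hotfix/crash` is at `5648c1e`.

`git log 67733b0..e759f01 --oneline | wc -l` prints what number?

Reachable from e759f01: {af7d69e, dc898bb, e759f01}.
Reachable from 67733b0: {5648c1e, 67733b0, af7d69e, c391df2, dc898bb}.
In e759f01's history but not 67733b0's: {e759f01} — 1 commit.

1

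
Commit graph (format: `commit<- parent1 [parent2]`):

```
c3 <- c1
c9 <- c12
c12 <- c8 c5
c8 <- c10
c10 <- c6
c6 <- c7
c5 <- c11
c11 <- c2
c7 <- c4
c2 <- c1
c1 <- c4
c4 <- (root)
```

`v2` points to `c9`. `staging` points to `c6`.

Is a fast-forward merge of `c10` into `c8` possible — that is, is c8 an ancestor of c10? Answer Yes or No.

No

A fast-forward from c8 to c10 is possible iff c8 is an ancestor of c10.
Ancestors of c10: {c10, c4, c6, c7}.
c8 is not among them, so fast-forward is not possible.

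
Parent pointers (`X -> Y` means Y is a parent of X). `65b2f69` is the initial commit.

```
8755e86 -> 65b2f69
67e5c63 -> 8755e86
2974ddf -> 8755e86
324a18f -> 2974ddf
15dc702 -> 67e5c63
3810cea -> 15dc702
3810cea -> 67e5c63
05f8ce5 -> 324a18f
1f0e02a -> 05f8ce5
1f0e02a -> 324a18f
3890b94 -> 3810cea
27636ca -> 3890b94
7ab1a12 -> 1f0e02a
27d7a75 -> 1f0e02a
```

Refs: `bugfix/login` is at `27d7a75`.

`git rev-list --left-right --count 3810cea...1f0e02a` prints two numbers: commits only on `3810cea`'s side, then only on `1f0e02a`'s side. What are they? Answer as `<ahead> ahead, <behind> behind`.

3 ahead, 4 behind

Reachable from 3810cea: {15dc702, 3810cea, 65b2f69, 67e5c63, 8755e86}.
Reachable from 1f0e02a: {05f8ce5, 1f0e02a, 2974ddf, 324a18f, 65b2f69, 8755e86}.
Only in 3810cea's history (ahead): {15dc702, 3810cea, 67e5c63} — 3.
Only in 1f0e02a's history (behind): {05f8ce5, 1f0e02a, 2974ddf, 324a18f} — 4.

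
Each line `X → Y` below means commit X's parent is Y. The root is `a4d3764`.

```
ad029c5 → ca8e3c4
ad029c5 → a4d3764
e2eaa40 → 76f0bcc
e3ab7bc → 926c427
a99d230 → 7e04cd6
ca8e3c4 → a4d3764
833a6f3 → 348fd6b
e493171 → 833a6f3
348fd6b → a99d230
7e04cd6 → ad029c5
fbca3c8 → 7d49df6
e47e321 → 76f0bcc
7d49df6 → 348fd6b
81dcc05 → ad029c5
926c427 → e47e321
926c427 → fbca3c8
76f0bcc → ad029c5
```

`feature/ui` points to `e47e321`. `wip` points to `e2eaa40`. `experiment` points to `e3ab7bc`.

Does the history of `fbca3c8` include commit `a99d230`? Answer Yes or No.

Ancestors of fbca3c8 (commits reachable by following parents): {348fd6b, 7d49df6, 7e04cd6, a4d3764, a99d230, ad029c5, ca8e3c4, fbca3c8}.
a99d230 is in that set, so it is an ancestor of fbca3c8.

Yes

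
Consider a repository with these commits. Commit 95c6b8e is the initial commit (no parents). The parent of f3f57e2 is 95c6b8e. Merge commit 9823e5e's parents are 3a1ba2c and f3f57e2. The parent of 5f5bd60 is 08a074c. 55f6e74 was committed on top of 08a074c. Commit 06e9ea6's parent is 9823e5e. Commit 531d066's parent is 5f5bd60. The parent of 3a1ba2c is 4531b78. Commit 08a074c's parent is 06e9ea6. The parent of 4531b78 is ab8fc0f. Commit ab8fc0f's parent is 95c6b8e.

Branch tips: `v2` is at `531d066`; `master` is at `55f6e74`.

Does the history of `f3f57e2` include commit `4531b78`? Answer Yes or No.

No

Ancestors of f3f57e2: {95c6b8e, f3f57e2}.
4531b78 is not in that set, so it is not an ancestor of f3f57e2.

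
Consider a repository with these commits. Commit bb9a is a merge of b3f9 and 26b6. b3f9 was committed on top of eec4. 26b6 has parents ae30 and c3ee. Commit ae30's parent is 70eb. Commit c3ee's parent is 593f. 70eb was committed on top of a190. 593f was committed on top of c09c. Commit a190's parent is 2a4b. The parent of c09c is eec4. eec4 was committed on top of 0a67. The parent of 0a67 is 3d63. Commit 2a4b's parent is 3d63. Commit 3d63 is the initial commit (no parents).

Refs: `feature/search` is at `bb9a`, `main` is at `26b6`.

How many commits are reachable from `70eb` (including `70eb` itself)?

4

Walking parent pointers from 70eb: reachable set = {2a4b, 3d63, 70eb, a190}.
That is 4 commits.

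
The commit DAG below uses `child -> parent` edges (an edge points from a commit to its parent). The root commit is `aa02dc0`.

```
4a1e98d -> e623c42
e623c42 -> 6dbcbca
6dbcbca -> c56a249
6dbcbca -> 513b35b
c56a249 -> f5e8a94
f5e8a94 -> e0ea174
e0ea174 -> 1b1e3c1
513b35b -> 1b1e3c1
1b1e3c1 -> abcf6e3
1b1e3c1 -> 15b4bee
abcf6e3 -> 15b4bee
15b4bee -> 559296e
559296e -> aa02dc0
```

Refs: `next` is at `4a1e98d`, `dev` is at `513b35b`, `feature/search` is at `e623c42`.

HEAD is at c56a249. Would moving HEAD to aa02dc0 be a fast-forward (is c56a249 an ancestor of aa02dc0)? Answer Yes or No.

No

A fast-forward from c56a249 to aa02dc0 is possible iff c56a249 is an ancestor of aa02dc0.
Ancestors of aa02dc0: {aa02dc0}.
c56a249 is not among them, so fast-forward is not possible.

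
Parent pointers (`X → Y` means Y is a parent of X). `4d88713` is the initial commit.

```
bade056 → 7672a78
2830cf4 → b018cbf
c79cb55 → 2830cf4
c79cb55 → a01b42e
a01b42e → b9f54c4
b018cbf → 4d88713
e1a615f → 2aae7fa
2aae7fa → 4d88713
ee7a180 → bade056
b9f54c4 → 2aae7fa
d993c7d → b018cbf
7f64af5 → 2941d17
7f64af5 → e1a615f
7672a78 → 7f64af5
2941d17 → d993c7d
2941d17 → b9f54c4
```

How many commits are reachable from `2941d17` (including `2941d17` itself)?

6

Walking parent pointers from 2941d17: reachable set = {2941d17, 2aae7fa, 4d88713, b018cbf, b9f54c4, d993c7d}.
That is 6 commits.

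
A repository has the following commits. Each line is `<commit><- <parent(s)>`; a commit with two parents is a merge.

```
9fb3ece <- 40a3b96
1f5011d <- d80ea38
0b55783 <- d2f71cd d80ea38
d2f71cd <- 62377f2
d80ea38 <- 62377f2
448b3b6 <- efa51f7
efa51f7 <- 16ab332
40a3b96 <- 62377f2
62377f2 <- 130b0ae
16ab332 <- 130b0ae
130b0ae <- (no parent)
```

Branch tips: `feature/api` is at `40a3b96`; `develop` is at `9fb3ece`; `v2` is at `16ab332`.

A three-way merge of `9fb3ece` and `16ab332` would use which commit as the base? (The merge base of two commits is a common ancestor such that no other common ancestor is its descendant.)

Ancestors of 9fb3ece: {130b0ae, 40a3b96, 62377f2, 9fb3ece}.
Ancestors of 16ab332: {130b0ae, 16ab332}.
Common ancestors: {130b0ae}.
The only common ancestor is 130b0ae, so it is the merge base.

130b0ae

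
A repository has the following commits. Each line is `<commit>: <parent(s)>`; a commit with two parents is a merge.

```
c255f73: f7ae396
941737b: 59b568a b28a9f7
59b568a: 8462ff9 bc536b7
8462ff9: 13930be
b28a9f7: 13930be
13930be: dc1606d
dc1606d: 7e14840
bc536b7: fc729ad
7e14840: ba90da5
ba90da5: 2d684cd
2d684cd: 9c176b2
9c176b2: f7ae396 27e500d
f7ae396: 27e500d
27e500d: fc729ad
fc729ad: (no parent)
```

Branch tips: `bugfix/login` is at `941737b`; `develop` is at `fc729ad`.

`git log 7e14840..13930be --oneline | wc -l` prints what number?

2

Reachable from 13930be: {13930be, 27e500d, 2d684cd, 7e14840, 9c176b2, ba90da5, dc1606d, f7ae396, fc729ad}.
Reachable from 7e14840: {27e500d, 2d684cd, 7e14840, 9c176b2, ba90da5, f7ae396, fc729ad}.
In 13930be's history but not 7e14840's: {13930be, dc1606d} — 2 commits.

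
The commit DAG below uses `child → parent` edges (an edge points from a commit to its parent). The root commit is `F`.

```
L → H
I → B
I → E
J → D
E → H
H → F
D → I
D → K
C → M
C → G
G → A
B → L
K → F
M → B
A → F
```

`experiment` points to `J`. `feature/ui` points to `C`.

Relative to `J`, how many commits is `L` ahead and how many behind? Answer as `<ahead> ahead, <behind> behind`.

0 ahead, 6 behind

Reachable from L: {F, H, L}.
Reachable from J: {B, D, E, F, H, I, J, K, L}.
Only in L's history (ahead): {} — 0.
Only in J's history (behind): {B, D, E, I, J, K} — 6.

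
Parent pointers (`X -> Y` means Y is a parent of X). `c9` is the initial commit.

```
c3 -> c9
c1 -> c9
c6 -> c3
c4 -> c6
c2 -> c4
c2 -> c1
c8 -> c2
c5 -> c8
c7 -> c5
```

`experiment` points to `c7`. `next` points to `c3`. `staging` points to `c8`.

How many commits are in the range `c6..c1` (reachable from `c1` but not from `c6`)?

Reachable from c1: {c1, c9}.
Reachable from c6: {c3, c6, c9}.
In c1's history but not c6's: {c1} — 1 commit.

1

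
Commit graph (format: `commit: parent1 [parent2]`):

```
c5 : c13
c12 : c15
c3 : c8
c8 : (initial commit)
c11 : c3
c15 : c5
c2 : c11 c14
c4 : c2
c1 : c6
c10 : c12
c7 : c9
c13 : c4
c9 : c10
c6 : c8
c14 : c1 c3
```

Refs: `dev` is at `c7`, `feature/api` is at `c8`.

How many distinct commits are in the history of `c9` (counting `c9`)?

14

Walking parent pointers from c9: reachable set = {c1, c10, c11, c12, c13, c14, c15, c2, c3, c4, c5, c6, c8, c9}.
That is 14 commits.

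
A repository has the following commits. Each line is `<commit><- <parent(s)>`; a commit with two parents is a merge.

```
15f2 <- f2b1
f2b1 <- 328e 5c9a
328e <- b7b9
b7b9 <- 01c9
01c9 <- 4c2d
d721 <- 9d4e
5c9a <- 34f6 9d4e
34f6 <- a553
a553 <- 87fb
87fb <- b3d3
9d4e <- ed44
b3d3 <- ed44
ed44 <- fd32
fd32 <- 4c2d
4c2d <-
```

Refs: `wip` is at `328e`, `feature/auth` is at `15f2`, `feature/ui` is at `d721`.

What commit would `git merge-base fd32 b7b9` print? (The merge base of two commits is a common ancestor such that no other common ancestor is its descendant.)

4c2d

Ancestors of fd32: {4c2d, fd32}.
Ancestors of b7b9: {01c9, 4c2d, b7b9}.
Common ancestors: {4c2d}.
The only common ancestor is 4c2d, so it is the merge base.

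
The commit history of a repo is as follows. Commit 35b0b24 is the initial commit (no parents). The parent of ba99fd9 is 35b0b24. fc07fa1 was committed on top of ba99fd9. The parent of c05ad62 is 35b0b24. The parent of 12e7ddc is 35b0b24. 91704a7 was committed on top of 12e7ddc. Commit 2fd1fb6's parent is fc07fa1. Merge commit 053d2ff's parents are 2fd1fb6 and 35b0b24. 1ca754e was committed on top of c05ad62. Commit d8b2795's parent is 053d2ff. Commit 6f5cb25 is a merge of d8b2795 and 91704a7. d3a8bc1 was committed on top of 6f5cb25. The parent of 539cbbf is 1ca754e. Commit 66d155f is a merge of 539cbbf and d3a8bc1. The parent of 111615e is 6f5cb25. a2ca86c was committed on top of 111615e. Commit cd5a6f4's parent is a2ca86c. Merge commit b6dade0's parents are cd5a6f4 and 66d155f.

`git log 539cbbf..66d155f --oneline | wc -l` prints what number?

10

Reachable from 66d155f: {053d2ff, 12e7ddc, 1ca754e, 2fd1fb6, 35b0b24, 539cbbf, 66d155f, 6f5cb25, 91704a7, ba99fd9, c05ad62, d3a8bc1, d8b2795, fc07fa1}.
Reachable from 539cbbf: {1ca754e, 35b0b24, 539cbbf, c05ad62}.
In 66d155f's history but not 539cbbf's: {053d2ff, 12e7ddc, 2fd1fb6, 66d155f, 6f5cb25, 91704a7, ba99fd9, d3a8bc1, d8b2795, fc07fa1} — 10 commits.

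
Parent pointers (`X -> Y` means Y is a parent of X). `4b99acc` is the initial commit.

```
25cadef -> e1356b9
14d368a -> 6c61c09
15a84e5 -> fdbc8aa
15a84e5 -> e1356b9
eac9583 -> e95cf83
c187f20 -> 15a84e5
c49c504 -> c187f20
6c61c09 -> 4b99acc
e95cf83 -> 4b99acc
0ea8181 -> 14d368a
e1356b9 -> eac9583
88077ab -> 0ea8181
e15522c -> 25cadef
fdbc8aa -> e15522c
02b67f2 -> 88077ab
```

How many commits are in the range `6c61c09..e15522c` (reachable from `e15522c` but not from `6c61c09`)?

5

Reachable from e15522c: {25cadef, 4b99acc, e1356b9, e15522c, e95cf83, eac9583}.
Reachable from 6c61c09: {4b99acc, 6c61c09}.
In e15522c's history but not 6c61c09's: {25cadef, e1356b9, e15522c, e95cf83, eac9583} — 5 commits.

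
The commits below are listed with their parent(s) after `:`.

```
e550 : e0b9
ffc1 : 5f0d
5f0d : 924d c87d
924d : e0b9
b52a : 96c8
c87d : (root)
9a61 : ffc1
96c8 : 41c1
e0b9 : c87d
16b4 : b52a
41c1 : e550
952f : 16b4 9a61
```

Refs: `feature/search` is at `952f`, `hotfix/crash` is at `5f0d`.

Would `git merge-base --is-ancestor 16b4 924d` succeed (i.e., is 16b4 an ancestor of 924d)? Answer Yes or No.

No

Ancestors of 924d: {924d, c87d, e0b9}.
16b4 is not in that set, so it is not an ancestor of 924d.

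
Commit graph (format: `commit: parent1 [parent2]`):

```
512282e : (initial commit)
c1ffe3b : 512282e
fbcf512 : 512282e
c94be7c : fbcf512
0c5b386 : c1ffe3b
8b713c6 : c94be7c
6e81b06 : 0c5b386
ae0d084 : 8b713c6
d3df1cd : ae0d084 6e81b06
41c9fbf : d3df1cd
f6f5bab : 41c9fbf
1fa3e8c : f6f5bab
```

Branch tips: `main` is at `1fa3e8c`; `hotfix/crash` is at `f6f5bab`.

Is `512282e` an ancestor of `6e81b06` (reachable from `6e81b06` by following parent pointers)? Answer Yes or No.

Yes

Ancestors of 6e81b06 (commits reachable by following parents): {0c5b386, 512282e, 6e81b06, c1ffe3b}.
512282e is in that set, so it is an ancestor of 6e81b06.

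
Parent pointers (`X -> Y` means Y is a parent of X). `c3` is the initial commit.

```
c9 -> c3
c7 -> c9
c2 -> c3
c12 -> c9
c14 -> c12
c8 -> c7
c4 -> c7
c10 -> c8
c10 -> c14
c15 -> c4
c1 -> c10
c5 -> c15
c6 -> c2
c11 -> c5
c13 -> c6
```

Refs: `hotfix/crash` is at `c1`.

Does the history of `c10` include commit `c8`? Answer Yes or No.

Ancestors of c10 (commits reachable by following parents): {c10, c12, c14, c3, c7, c8, c9}.
c8 is in that set, so it is an ancestor of c10.

Yes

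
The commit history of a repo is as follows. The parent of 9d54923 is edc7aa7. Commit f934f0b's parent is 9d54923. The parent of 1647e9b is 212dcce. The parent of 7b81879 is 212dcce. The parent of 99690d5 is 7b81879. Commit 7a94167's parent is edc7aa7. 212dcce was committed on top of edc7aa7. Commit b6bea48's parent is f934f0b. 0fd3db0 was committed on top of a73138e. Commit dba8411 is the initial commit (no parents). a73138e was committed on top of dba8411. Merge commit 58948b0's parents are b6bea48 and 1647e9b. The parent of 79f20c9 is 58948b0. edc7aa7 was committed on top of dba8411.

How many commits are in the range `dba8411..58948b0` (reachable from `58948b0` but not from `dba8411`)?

Reachable from 58948b0: {1647e9b, 212dcce, 58948b0, 9d54923, b6bea48, dba8411, edc7aa7, f934f0b}.
Reachable from dba8411: {dba8411}.
In 58948b0's history but not dba8411's: {1647e9b, 212dcce, 58948b0, 9d54923, b6bea48, edc7aa7, f934f0b} — 7 commits.

7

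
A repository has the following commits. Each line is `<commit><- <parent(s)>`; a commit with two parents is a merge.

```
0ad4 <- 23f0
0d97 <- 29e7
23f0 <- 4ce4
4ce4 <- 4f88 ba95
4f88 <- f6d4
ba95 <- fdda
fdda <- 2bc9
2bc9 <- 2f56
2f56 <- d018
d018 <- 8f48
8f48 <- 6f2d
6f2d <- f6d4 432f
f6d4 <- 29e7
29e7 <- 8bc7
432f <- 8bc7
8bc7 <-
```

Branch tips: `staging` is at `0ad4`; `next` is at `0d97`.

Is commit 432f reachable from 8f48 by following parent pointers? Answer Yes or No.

Ancestors of 8f48 (commits reachable by following parents): {29e7, 432f, 6f2d, 8bc7, 8f48, f6d4}.
432f is in that set, so it is an ancestor of 8f48.

Yes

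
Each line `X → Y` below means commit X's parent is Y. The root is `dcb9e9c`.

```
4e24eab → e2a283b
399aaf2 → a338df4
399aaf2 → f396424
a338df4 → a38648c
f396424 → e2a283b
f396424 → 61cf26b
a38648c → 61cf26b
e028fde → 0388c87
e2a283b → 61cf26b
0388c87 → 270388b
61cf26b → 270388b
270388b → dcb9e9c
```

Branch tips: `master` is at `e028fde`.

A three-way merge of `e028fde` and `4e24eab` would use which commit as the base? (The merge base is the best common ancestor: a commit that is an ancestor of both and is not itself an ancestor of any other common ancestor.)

270388b

Ancestors of e028fde: {0388c87, 270388b, dcb9e9c, e028fde}.
Ancestors of 4e24eab: {270388b, 4e24eab, 61cf26b, dcb9e9c, e2a283b}.
Common ancestors: {270388b, dcb9e9c}.
Among these, 270388b is not an ancestor of any other common ancestor — it is the merge base.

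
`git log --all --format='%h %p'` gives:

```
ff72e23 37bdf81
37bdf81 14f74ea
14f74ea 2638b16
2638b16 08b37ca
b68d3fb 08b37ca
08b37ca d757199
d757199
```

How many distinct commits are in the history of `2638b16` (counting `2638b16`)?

3

Walking parent pointers from 2638b16: reachable set = {08b37ca, 2638b16, d757199}.
That is 3 commits.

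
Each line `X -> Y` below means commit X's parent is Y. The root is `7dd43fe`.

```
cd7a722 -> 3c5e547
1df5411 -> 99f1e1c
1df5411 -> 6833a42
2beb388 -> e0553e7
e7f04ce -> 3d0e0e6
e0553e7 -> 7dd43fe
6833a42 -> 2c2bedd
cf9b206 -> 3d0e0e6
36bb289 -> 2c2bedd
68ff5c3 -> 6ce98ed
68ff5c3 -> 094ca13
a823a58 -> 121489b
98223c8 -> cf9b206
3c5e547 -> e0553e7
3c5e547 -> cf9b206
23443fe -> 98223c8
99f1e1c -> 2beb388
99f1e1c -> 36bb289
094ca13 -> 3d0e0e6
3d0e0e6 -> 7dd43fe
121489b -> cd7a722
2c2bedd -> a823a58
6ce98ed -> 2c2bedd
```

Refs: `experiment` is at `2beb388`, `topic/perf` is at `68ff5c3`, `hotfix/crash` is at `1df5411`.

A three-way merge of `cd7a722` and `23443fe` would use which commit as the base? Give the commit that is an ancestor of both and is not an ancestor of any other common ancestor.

Ancestors of cd7a722: {3c5e547, 3d0e0e6, 7dd43fe, cd7a722, cf9b206, e0553e7}.
Ancestors of 23443fe: {23443fe, 3d0e0e6, 7dd43fe, 98223c8, cf9b206}.
Common ancestors: {3d0e0e6, 7dd43fe, cf9b206}.
Among these, cf9b206 is not an ancestor of any other common ancestor — it is the merge base.

cf9b206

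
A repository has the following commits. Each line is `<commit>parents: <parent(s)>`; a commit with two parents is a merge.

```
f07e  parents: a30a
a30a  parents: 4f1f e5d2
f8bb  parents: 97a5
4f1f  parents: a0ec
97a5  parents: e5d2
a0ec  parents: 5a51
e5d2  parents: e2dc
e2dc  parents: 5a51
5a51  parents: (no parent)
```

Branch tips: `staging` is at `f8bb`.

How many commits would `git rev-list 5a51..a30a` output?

Reachable from a30a: {4f1f, 5a51, a0ec, a30a, e2dc, e5d2}.
Reachable from 5a51: {5a51}.
In a30a's history but not 5a51's: {4f1f, a0ec, a30a, e2dc, e5d2} — 5 commits.

5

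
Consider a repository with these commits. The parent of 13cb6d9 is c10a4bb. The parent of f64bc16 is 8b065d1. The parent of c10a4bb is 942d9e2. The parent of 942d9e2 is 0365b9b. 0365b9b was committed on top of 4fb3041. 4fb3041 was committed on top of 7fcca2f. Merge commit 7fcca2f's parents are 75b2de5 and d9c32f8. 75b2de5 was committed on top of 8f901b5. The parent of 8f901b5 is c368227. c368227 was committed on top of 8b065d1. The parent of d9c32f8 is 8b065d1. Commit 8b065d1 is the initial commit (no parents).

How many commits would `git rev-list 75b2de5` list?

Walking parent pointers from 75b2de5: reachable set = {75b2de5, 8b065d1, 8f901b5, c368227}.
That is 4 commits.

4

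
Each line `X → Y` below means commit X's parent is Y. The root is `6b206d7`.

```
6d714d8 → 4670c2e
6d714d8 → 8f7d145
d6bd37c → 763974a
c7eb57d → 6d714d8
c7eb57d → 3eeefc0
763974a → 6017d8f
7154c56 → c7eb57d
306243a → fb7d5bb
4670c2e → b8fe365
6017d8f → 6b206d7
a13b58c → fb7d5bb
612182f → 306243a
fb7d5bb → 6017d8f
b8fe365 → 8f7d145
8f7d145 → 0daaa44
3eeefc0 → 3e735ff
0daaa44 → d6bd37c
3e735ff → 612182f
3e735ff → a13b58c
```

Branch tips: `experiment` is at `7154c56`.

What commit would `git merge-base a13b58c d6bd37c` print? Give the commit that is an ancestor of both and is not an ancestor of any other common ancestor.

6017d8f

Ancestors of a13b58c: {6017d8f, 6b206d7, a13b58c, fb7d5bb}.
Ancestors of d6bd37c: {6017d8f, 6b206d7, 763974a, d6bd37c}.
Common ancestors: {6017d8f, 6b206d7}.
Among these, 6017d8f is not an ancestor of any other common ancestor — it is the merge base.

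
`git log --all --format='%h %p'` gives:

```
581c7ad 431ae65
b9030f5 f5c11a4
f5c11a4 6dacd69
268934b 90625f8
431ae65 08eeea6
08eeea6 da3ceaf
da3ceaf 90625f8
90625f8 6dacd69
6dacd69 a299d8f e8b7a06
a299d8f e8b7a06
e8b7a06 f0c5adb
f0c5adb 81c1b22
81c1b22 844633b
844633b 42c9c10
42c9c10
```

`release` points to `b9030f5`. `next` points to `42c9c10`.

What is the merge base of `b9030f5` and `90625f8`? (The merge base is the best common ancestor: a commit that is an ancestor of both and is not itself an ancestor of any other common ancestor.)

Ancestors of b9030f5: {42c9c10, 6dacd69, 81c1b22, 844633b, a299d8f, b9030f5, e8b7a06, f0c5adb, f5c11a4}.
Ancestors of 90625f8: {42c9c10, 6dacd69, 81c1b22, 844633b, 90625f8, a299d8f, e8b7a06, f0c5adb}.
Common ancestors: {42c9c10, 6dacd69, 81c1b22, 844633b, a299d8f, e8b7a06, f0c5adb}.
Among these, 6dacd69 is not an ancestor of any other common ancestor — it is the merge base.

6dacd69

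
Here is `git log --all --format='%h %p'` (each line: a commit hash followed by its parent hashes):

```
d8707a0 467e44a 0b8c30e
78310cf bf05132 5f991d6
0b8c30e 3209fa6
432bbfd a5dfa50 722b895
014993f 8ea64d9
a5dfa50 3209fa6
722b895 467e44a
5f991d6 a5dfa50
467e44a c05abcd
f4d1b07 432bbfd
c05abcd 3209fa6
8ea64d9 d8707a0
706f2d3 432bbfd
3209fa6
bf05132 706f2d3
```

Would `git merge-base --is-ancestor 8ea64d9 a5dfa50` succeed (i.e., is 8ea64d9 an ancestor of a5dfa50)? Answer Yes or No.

Ancestors of a5dfa50: {3209fa6, a5dfa50}.
8ea64d9 is not in that set, so it is not an ancestor of a5dfa50.

No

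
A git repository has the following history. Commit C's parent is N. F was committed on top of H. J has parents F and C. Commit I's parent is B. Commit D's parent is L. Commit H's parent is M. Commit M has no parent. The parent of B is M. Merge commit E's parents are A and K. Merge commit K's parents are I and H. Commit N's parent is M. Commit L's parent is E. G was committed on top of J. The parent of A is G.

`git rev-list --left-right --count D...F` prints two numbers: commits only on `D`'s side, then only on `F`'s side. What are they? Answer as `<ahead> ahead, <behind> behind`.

11 ahead, 0 behind

Reachable from D: {A, B, C, D, E, F, G, H, I, J, K, L, M, N}.
Reachable from F: {F, H, M}.
Only in D's history (ahead): {A, B, C, D, E, G, I, J, K, L, N} — 11.
Only in F's history (behind): {} — 0.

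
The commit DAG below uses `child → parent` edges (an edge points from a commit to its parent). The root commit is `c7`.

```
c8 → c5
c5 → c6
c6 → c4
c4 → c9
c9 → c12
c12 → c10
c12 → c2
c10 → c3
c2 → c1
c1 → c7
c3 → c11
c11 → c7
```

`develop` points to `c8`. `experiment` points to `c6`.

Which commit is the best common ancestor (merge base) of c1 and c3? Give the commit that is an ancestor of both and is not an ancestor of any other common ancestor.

Ancestors of c1: {c1, c7}.
Ancestors of c3: {c11, c3, c7}.
Common ancestors: {c7}.
The only common ancestor is c7, so it is the merge base.

c7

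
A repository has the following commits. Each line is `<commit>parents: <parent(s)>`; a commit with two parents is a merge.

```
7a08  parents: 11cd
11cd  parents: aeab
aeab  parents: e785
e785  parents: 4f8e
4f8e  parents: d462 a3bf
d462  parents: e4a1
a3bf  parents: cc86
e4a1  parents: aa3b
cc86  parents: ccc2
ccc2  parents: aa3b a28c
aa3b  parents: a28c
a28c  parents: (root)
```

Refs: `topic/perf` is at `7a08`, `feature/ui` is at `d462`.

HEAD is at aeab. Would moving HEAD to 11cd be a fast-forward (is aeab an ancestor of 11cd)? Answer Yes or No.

A fast-forward from aeab to 11cd is possible iff aeab is an ancestor of 11cd.
Ancestors of 11cd: {11cd, 4f8e, a28c, a3bf, aa3b, aeab, cc86, ccc2, d462, e4a1, e785}.
aeab is among them, so fast-forward is possible.

Yes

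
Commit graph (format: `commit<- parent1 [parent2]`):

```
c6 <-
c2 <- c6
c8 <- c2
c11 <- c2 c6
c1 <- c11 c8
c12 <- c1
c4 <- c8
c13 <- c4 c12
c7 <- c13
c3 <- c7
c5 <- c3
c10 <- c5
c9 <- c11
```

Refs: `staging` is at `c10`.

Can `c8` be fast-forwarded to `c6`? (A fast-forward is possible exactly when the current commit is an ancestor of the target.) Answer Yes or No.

A fast-forward from c8 to c6 is possible iff c8 is an ancestor of c6.
Ancestors of c6: {c6}.
c8 is not among them, so fast-forward is not possible.

No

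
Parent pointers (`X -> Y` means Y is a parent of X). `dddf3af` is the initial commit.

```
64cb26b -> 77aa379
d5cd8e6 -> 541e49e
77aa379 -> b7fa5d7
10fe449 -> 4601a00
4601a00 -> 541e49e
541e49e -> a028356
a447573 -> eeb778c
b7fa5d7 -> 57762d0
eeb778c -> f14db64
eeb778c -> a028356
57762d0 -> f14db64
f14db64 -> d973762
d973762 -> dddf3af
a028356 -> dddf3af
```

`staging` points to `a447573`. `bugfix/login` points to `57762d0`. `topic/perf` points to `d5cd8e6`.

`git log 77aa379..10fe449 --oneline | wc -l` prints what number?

Reachable from 10fe449: {10fe449, 4601a00, 541e49e, a028356, dddf3af}.
Reachable from 77aa379: {57762d0, 77aa379, b7fa5d7, d973762, dddf3af, f14db64}.
In 10fe449's history but not 77aa379's: {10fe449, 4601a00, 541e49e, a028356} — 4 commits.

4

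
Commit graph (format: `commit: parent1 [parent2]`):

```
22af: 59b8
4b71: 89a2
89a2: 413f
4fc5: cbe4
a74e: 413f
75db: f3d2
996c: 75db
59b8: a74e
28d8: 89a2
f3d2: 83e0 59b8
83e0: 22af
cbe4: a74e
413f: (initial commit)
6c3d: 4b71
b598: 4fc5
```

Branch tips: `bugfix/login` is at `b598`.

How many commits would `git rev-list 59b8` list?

Walking parent pointers from 59b8: reachable set = {413f, 59b8, a74e}.
That is 3 commits.

3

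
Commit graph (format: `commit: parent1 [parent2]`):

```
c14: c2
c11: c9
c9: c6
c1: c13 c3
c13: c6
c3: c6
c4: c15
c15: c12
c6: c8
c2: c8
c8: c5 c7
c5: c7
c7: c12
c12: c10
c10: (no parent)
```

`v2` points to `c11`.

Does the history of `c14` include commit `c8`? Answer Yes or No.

Yes

Ancestors of c14 (commits reachable by following parents): {c10, c12, c14, c2, c5, c7, c8}.
c8 is in that set, so it is an ancestor of c14.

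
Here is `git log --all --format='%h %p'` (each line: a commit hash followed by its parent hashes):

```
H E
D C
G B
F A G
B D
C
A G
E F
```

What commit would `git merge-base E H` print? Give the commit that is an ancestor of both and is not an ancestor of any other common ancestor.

E

Ancestors of E: {A, B, C, D, E, F, G}.
Ancestors of H: {A, B, C, D, E, F, G, H}.
Common ancestors: {A, B, C, D, E, F, G}.
Among these, E is not an ancestor of any other common ancestor — it is the merge base.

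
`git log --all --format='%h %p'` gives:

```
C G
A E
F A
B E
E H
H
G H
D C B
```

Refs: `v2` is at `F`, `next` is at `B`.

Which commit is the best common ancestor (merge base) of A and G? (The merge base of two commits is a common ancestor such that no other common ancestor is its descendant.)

H

Ancestors of A: {A, E, H}.
Ancestors of G: {G, H}.
Common ancestors: {H}.
The only common ancestor is H, so it is the merge base.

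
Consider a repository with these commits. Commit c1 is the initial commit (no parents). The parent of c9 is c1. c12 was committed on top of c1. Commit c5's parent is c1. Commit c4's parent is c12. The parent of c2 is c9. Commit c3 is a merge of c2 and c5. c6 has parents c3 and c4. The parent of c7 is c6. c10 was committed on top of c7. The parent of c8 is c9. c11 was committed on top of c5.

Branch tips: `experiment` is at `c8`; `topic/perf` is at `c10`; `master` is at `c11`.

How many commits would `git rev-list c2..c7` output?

6

Reachable from c7: {c1, c12, c2, c3, c4, c5, c6, c7, c9}.
Reachable from c2: {c1, c2, c9}.
In c7's history but not c2's: {c12, c3, c4, c5, c6, c7} — 6 commits.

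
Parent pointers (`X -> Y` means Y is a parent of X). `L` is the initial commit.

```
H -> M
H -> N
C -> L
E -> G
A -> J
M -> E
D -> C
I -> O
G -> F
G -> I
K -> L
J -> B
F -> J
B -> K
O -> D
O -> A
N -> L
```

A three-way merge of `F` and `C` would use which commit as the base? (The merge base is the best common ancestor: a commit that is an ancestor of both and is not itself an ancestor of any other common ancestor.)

Ancestors of F: {B, F, J, K, L}.
Ancestors of C: {C, L}.
Common ancestors: {L}.
The only common ancestor is L, so it is the merge base.

L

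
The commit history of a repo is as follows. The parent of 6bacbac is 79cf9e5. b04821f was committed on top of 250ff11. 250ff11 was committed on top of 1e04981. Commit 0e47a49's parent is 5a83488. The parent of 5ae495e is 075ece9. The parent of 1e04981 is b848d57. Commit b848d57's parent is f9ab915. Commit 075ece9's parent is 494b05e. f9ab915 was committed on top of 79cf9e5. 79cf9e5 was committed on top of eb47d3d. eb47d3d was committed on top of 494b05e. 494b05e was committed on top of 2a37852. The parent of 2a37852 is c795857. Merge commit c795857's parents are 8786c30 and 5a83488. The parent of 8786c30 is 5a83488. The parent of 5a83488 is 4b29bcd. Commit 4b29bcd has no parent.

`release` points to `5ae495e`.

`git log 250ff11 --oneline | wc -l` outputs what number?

12

Walking parent pointers from 250ff11: reachable set = {1e04981, 250ff11, 2a37852, 494b05e, 4b29bcd, 5a83488, 79cf9e5, 8786c30, b848d57, c795857, eb47d3d, f9ab915}.
That is 12 commits.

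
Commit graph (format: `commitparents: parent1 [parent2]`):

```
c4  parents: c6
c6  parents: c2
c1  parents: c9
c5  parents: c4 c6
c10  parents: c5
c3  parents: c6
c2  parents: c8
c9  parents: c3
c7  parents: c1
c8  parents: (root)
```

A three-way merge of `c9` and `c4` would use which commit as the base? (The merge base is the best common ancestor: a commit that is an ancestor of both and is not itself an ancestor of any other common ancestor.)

Ancestors of c9: {c2, c3, c6, c8, c9}.
Ancestors of c4: {c2, c4, c6, c8}.
Common ancestors: {c2, c6, c8}.
Among these, c6 is not an ancestor of any other common ancestor — it is the merge base.

c6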